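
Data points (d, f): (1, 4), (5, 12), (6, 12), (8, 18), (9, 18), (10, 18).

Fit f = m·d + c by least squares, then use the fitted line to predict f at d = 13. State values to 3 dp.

The normal equations are: 307·m + 39·c = 622;  39·m + 6·c = 82.
(Σd·d = 307, Σd = 39, Σ1 = 6, Σd·f = 622, Σf = 82.)
Eliminating c: 6·(row 1) − 39·(row 2) gives 321·m = 6·622 − 39·82 = 534, so m = 178/107.
Then c = (82 − 39·(178/107))/6 = 916/321.
At d = 13: f̂ = (178/107)·(13) + (916/321)·(1) = 7858/321.

f̂ = 24.480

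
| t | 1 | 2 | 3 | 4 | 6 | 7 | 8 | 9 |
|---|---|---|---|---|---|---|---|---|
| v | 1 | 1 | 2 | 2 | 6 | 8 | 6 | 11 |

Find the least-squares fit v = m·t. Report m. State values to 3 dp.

The normal equations are: 260·m = 256.
(Σt·t = 260, Σt·v = 256.)
m = 256/260 = 0.984615.

m = 0.985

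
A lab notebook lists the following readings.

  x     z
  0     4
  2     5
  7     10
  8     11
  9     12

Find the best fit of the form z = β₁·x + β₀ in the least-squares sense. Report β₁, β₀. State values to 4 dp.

Normal-equation sums: Σx·x = 198, Σx = 26, Σ1 = 5.
For Mᵀz: Σx·z = 276, Σz = 42.
Normal equations: [[198, 26]; [26, 5]]·[β₁, β₀]ᵀ = [276, 42]ᵀ.
Δ = 198·5 − 26² = 314.
β₁ = (276·5 − 26·42)/314 = 144/157; β₀ = (198·42 − 26·276)/314 = 570/157.

β₁ = 0.9172, β₀ = 3.6306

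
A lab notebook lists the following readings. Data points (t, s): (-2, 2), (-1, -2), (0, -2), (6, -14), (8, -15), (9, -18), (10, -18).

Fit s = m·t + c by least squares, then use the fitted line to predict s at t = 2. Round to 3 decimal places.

ŝ = -5.784

Sums needed: Σt·t = 286, Σt = 30, Σ1 = 7.
Moment sums: Σt·s = -548, Σs = -67.
Eliminating c: 7·(row 1) − 30·(row 2) gives 1102·m = 7·(-548) − 30·(-67) = -1826, so m = -913/551.
Then c = ((-67) − 30·(-913/551))/7 = -1361/551.
At t = 2: ŝ = (-913/551)·(2) + (-1361/551)·(1) = -3187/551.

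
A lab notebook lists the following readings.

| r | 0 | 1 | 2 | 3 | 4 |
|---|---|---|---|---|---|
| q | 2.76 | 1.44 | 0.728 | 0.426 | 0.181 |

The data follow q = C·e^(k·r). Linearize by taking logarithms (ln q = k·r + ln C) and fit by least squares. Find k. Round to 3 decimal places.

k = -0.667

Linearized form: ln q = k·r + ln C. From the 5 transformed points,
Σr = 10.0000, Σ(r)² = 30.0000, Σln q = -1.5002, Σr·ln q = -9.6672.
Normal system: [[30.0000, 10.0000]; [10.0000, 5]]·[k, ln C]ᵀ = [-9.6672, -1.5002]ᵀ.
Solving (det = 50.0000): k = -0.66669, ln C = 1.03336.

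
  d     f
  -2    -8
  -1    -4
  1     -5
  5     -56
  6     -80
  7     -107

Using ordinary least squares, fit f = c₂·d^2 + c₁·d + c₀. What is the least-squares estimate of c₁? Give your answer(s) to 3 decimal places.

c₁ = -0.805

The normal system AᵀA·[c₂, c₁, c₀]ᵀ = Aᵀf is [[4340, 676, 116]; [676, 116, 16]; [116, 16, 6]]·[c₂, c₁, c₀]ᵀ = [-9564, -1494, -260]ᵀ.
Inverting the 3×3 Gram matrix, [c₂, c₁, c₀]ᵀ = [-89/44, -177/220, -229/110]ᵀ.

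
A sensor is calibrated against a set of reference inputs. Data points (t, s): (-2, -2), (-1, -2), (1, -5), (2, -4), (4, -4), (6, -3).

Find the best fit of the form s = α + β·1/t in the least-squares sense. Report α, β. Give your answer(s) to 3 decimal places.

Setting ∂/∂α … = 0 gives: 6·α + (5/12)·β = -20;  (5/12)·α + (373/144)·β = -11/2.
Determinant 6·(373/144) − (5/12)² = 2213/144.
α = ((-20)·(373/144) − (5/12)·(-11/2))/(2213/144) = -7130/2213; β = (6·(-11/2) − (5/12)·(-20))/(2213/144) = -3552/2213.

α = -3.222, β = -1.605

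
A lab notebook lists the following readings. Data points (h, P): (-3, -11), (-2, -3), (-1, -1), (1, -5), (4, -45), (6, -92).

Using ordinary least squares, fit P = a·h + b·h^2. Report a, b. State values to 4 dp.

a = -2.6534, b = -2.1193

XᵀX·[a, b]ᵀ = XᵀP reads: 67·a + 245·b = -697;  245·a + 1651·b = -4149.
Δ = 67·1651 − 245² = 50592.
a = ((-697)·1651 − 245·(-4149))/50592 = -67121/25296; b = (67·(-4149) − 245·(-697))/50592 = -53609/25296.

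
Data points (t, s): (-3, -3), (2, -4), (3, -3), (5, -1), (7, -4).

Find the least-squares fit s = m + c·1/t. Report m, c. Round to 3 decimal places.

m = -2.895, c = -0.622

From the data, Σ1 = 5, Σ1/t = 59/70, Σ1/t·1/t = 23489/44100.
Moment sums: Σs = -15, Σ1/t·s = -97/35.
So AᵀA·[m, c]ᵀ = Aᵀs: [[5, 59/70]; [59/70, 23489/44100]]·[m, c]ᵀ = [-15, -97/35]ᵀ.
Eliminating c: (23489/44100)·(row 1) − (59/70)·(row 2) gives (21529/11025)·m = (23489/44100)·(-15) − (59/70)·(-97/35) = -83107/14700, so m = -249321/86116.
Then c = ((-97/35) − (59/70)·(-249321/86116))/(23489/44100) = -26775/43058.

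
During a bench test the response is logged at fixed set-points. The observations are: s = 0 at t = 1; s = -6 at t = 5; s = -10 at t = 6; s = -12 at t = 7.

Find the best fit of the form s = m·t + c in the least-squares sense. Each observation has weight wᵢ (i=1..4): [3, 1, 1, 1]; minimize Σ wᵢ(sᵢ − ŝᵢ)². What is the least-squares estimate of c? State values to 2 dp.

c = 2.07

The normal equations are: 113·m + 21·c = -174;  21·m + 6·c = -28.
Δ = 113·6 − 21² = 237.
m = ((-174)·6 − 21·(-28))/237 = -152/79; c = (113·(-28) − 21·(-174))/237 = 490/237.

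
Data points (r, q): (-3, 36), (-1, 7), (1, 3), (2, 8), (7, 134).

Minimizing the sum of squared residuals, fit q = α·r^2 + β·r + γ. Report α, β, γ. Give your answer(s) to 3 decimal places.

α = 3.046, β = -2.406, γ = 1.493

Entries of AᵀA: Σr^2·r^2 = 2500, Σr^2·r = 324, Σr^2 = 64, Σr·r = 64, Σr = 6, Σ1 = 5.
And Σr^2·q = 6932, Σr·q = 842, Σq = 188.
Normal equations: [[2500, 324, 64]; [324, 64, 6]; [64, 6, 5]]·[α, β, γ]ᵀ = [6932, 842, 188]ᵀ.
Solving the 3×3 system (Gaussian elimination) gives α = 65425/21476, β = -51677/21476, γ = 16035/10738.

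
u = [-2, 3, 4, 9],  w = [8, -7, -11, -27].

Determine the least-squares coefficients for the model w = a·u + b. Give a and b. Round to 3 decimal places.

Forming MᵀM = [[110, 14]; [14, 4]] and Mᵀw = [-324, -37]ᵀ gives MᵀM·[a, b]ᵀ = Mᵀw.
Eliminating b: 4·(row 1) − 14·(row 2) gives 244·a = 4·(-324) − 14·(-37) = -778, so a = -389/122.
Then b = ((-37) − 14·(-389/122))/4 = 233/122.

a = -3.189, b = 1.910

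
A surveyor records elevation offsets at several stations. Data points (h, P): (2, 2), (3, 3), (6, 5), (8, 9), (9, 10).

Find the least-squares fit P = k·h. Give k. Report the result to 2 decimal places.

With design matrix X, XᵀX = [[194]] and XᵀP = [205]ᵀ.
Hence k = 205 / 194 ≈ 1.0567.

k = 1.06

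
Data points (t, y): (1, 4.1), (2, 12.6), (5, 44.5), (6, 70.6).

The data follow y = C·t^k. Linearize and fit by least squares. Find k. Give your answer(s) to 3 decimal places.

Let Y = ln y. Fitting Y = k·ln t + ln C by least squares:
Σln t = 4.0943, Σ(ln t)² = 6.2811, Σln y = 11.9972, Σln t·ln y = 15.4924.
Equations: 6.2811·k + 4.0943·ln C = 15.4924;  4.0943·k + 4·ln C = 11.9972.
Δ = 6.2811·4 − (4.0943)² = 8.3609; k = (15.4924·4 − 4.0943·11.9972)/8.3609 = 1.53678, ln C = (6.2811·11.9972 − 4.0943·15.4924)/8.3609 = 1.42627.

k = 1.537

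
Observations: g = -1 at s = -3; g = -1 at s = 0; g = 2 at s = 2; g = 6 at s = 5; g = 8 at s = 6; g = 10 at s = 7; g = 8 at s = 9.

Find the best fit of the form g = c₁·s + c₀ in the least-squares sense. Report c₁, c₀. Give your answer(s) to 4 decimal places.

Sums needed: Σs·s = 204, Σs = 26, Σ1 = 7.
Right-hand side: Σs·g = 227, Σg = 32.
Determinant 204·7 − 26² = 752.
c₁ = (227·7 − 26·32)/752 = 757/752; c₀ = (204·32 − 26·227)/752 = 313/376.

c₁ = 1.0066, c₀ = 0.8324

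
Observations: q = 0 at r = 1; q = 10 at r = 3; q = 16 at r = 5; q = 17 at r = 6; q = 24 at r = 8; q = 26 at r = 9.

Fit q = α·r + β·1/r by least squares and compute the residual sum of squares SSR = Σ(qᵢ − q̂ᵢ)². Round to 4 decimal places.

Sums needed: Σr·r = 216, Σr·1/r = 6, Σ1/r·1/r = 156409/129600.
Moment sums: Σr·q = 638, Σ1/r·q = 1373/90.
Normal equations: [[216, 6]; [6, 156409/129600]]·[α, β]ᵀ = [638, 1373/90]ᵀ.
det = 216·(156409/129600) − 6² = 134809/600.
α = (638·(156409/129600) − 6·(1373/90))/(134809/600) = 43963111/14559372; β = (216·(1373/90) − 6·638)/(134809/600) = -319680/134809.
Residuals: -9437671/14559372, 8404289/4853124, 20039485/14559372, -13/18, 508930/3639843, -1476463/1617708; SSR = 48684317/7279686.

SSR = 6.6877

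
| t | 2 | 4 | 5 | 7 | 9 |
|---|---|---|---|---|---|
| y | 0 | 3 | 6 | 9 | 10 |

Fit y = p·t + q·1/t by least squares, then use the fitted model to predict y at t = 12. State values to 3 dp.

Compute the Gram sums: Σt·t = 175, Σt·1/t = 5, Σ1/t·1/t = 611629/1587600.
For Mᵀy: Σt·y = 195, Σ1/t·y = 5477/1260.
Normal equations: [[175, 5]; [5, 611629/1587600]]·[p, q]ᵀ = [195, 5477/1260]ᵀ.
Δ = 175·(611629/1587600) − 5² = 384829/9072.
p = (195·(611629/1587600) − 5·(5477/1260))/(384829/9072) = 16952511/13469015; q = (175·(5477/1260) − 5·195)/(384829/9072) = -1944180/384829.
At t = 12: ŷ = (16952511/13469015)·(12) + (-1944180/384829)·(1/12) = 197759607/13469015.

ŷ = 14.683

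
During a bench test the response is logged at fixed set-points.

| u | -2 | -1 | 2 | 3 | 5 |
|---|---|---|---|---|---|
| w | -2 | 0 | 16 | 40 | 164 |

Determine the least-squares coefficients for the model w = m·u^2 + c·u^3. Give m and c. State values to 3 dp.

m = 1.531, c = 1.005

Normal-equation sums: Σu^2·u^2 = 739, Σu^2·u^3 = 3367, Σu^3·u^3 = 16483.
Moment sums: Σu^2·w = 4516, Σu^3·w = 21724.
det = 739·16483 − 3367² = 844248.
m = (4516·16483 − 3367·21724)/844248 = 53855/35177; c = (739·21724 − 3367·4516)/844248 = 35361/35177.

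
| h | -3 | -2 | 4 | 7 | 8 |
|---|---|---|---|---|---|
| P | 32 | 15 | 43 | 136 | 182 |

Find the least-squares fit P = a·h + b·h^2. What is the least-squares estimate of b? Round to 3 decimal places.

Setting ∂/∂a … = 0 gives: 142·a + 884·b = 2454;  884·a + 6850·b = 19348.
Eliminating b: 6850·(row 1) − 884·(row 2) gives 191244·a = 6850·2454 − 884·19348 = -293732, so a = -73433/47811.
Then b = (19348 − 884·(-73433/47811))/6850 = 144520/47811.

b = 3.023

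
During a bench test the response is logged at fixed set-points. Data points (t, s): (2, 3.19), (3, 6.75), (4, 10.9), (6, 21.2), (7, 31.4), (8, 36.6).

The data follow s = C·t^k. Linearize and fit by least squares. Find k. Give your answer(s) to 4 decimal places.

k = 1.7667

Let Y = ln s. Fitting Y = k·ln t + ln C by least squares:
AᵀA = [[14.9303, 8.9952]; [8.9952, 6]], rhs = [25.8787, 15.5592]ᵀ  (here Σln t = 8.9952, Σ(ln t)² = 14.9303, Σln s = 15.5592, Σln t·ln s = 25.8787).
Δ = 14.9303·6 − (8.9952)² = 8.6686; k = (25.8787·6 − 8.9952·15.5592)/8.6686 = 1.76673, ln C = (14.9303·15.5592 − 8.9952·25.8787)/8.6686 = -0.05548.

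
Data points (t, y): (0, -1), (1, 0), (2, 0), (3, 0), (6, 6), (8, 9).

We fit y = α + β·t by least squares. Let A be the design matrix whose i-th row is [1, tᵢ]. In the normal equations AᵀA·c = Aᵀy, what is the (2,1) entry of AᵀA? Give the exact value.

Row 2 ↔ basis t, column 1 ↔ basis 1, so (AᵀA)_{2,1} = Σᵢ t = (0)·(1) + (1)·(1) + (2)·(1) + (3)·(1) + (6)·(1) + (8)·(1) = 20.

20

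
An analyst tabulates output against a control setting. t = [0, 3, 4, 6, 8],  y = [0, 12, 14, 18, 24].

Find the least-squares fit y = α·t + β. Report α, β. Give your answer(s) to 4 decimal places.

With design matrix M, MᵀM = [[125, 21]; [21, 5]] and Mᵀy = [392, 68]ᵀ.
Δ = 125·5 − 21² = 184.
α = (392·5 − 21·68)/184 = 133/46; β = (125·68 − 21·392)/184 = 67/46.

α = 2.8913, β = 1.4565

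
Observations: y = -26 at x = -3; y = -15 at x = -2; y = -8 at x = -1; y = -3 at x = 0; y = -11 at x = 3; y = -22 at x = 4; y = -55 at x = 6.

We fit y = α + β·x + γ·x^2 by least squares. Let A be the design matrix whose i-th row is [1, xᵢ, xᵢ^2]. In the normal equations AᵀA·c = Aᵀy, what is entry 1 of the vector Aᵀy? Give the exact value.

-140

Entry 1 ↔ basis 1, so (Aᵀy)_{1} = Σᵢ yᵢ = (1)·(-26) + (1)·(-15) + (1)·(-8) + (1)·(-3) + (1)·(-11) + (1)·(-22) + (1)·(-55) = -140.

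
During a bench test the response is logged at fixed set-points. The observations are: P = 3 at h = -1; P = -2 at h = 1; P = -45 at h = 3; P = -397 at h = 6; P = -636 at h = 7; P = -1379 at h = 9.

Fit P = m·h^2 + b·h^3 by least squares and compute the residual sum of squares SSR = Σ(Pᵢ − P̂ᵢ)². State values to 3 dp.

SSR = 4.001

The normal equations are: 10341·m + 83875·b = -157559;  83875·m + 696477·b = -1310411.
(Σh^2·h^2 = 10341, Σh^2·h^3 = 83875, Σh^3·h^3 = 696477, Σh^2·P = -157559, Σh^3·P = -1310411.)
Δ = 10341·696477 − 83875² = 167253032.
m = ((-157559)·696477 − 83875·(-1310411))/167253032 = 87251491/83626516; b = (10341·(-1310411) − 83875·(-157559))/167253032 = -167849513/83626516.
Residuals: -1055364/20906629, -43327505/41813258, -4129947/20906629, -21321430/20906629, 27648931/20906629, -13020679/41813258; SSR = 167309585/41813258.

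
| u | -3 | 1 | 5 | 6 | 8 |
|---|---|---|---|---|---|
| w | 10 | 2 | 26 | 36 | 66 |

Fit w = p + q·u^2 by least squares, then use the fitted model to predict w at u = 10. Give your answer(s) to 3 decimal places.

The normal equations are: 5·p + 135·q = 140;  135·p + 6099·q = 6262.
(Σ1 = 5, Σu^2 = 135, Σu^2·u^2 = 6099, Σw = 140, Σu^2·w = 6262.)
Δ = 5·6099 − 135² = 12270.
p = (140·6099 − 135·6262)/12270 = 283/409; q = (5·6262 − 135·140)/12270 = 1241/1227.
At u = 10: ŵ = (283/409)·(1) + (1241/1227)·(100) = 124949/1227.

ŵ = 101.833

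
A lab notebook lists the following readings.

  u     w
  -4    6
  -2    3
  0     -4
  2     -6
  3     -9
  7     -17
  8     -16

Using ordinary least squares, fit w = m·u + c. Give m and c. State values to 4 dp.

Compute the Gram sums: Σu·u = 146, Σu = 14, Σ1 = 7.
Moment sums: Σu·w = -316, Σw = -43.
Normal equations: [[146, 14]; [14, 7]]·[m, c]ᵀ = [-316, -43]ᵀ.
Eliminating c: 7·(row 1) − 14·(row 2) gives 826·m = 7·(-316) − 14·(-43) = -1610, so m = -115/59.
Then c = ((-43) − 14·(-115/59))/7 = -927/413.

m = -1.9492, c = -2.2446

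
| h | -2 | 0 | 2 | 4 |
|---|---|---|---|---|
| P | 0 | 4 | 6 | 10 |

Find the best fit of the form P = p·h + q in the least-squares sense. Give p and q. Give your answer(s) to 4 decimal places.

With design matrix X, XᵀX = [[24, 4]; [4, 4]] and XᵀP = [52, 20]ᵀ.
Determinant 24·4 − 4² = 80.
p = (52·4 − 4·20)/80 = 8/5; q = (24·20 − 4·52)/80 = 17/5.

p = 1.6000, q = 3.4000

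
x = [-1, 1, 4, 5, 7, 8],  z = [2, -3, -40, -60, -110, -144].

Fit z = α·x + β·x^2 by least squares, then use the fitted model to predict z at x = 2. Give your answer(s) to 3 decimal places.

Normal-equation sums: Σx·x = 156, Σx·x^2 = 1044, Σx^2·x^2 = 7380.
And Σx·z = -2387, Σx^2·z = -16747.
Normal equations: [[156, 1044]; [1044, 7380]]·[α, β]ᵀ = [-2387, -16747]ᵀ.
Δ = 156·7380 − 1044² = 61344.
α = ((-2387)·7380 − 1044·(-16747))/61344 = -153/71; β = (156·(-16747) − 1044·(-2387))/61344 = -5021/2556.
At x = 2: ẑ = (-153/71)·(2) + (-5021/2556)·(4) = -7775/639.

ẑ = -12.167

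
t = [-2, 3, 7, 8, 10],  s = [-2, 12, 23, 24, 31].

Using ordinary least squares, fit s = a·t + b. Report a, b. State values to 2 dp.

Compute the Gram sums: Σt·t = 226, Σt = 26, Σ1 = 5.
Right-hand side: Σt·s = 703, Σs = 88.
AᵀA·[a, b]ᵀ = Aᵀs becomes [[226, 26]; [26, 5]]·[a, b]ᵀ = [703, 88]ᵀ.
Determinant 226·5 − 26² = 454.
a = (703·5 − 26·88)/454 = 1227/454; b = (226·88 − 26·703)/454 = 805/227.

a = 2.70, b = 3.55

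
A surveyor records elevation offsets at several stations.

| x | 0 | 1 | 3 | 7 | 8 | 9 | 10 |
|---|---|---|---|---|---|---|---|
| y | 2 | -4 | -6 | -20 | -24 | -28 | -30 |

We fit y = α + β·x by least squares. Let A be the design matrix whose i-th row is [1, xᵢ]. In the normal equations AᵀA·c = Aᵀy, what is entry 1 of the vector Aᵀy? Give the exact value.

-110

Entry 1 ↔ basis 1, so (Aᵀy)_{1} = Σᵢ yᵢ = (1)·(2) + (1)·(-4) + (1)·(-6) + (1)·(-20) + (1)·(-24) + (1)·(-28) + (1)·(-30) = -110.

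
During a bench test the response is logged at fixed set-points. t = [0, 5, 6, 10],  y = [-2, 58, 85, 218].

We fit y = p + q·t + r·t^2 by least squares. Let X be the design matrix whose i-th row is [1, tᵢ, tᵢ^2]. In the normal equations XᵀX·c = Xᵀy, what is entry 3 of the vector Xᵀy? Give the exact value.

Entry 3 ↔ basis t^2, so (Xᵀy)_{3} = Σᵢ (t^2)·yᵢ = (0)·(-2) + (25)·(58) + (36)·(85) + (100)·(218) = 26310.

26310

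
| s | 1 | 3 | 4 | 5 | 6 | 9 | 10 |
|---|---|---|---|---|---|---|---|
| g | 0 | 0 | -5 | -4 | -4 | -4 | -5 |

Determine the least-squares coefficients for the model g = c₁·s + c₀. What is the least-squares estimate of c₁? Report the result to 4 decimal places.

The normal system XᵀX·[c₁, c₀]ᵀ = Xᵀg is [[268, 38]; [38, 7]]·[c₁, c₀]ᵀ = [-150, -22]ᵀ.
Δ = 268·7 − 38² = 432.
c₁ = ((-150)·7 − 38·(-22))/432 = -107/216; c₀ = (268·(-22) − 38·(-150))/432 = -49/108.

c₁ = -0.4954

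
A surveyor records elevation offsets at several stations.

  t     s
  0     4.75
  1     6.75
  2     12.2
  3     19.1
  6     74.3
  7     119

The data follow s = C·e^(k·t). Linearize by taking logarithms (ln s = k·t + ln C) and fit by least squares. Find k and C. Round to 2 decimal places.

k = 0.46, C = 4.62

Let Y = ln s. Fitting Y = k·t + ln C by least squares:
Σt = 19.0000, Σ(t)² = 99.0000, Σln s = 18.0060, Σt·ln s = 75.0640.
Equations: 99.0000·k + 19.0000·ln C = 75.0640;  19.0000·k + 6·ln C = 18.0060.
Solving (det = 233.0000): k = 0.46467, ln C = 1.52954, so C = exp(1.52954) = 4.61604.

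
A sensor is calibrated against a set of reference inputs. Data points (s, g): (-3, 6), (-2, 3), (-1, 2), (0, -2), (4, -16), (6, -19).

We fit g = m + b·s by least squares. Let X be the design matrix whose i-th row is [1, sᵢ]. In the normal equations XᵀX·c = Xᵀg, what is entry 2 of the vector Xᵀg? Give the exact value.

-204

Entry 2 ↔ basis s, so (Xᵀg)_{2} = Σᵢ (s)·gᵢ = (-3)·(6) + (-2)·(3) + (-1)·(2) + (0)·(-2) + (4)·(-16) + (6)·(-19) = -204.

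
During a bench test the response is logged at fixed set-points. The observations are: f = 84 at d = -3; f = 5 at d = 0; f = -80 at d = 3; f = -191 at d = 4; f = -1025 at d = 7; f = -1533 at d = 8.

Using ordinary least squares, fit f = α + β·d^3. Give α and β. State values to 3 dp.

The normal system XᵀX·[α, β]ᵀ = Xᵀf is [[6, 919]; [919, 385347]]·[α, β]ᵀ = [-2740, -1153123]ᵀ.
Determinant 6·385347 − 919² = 1467521.
α = ((-2740)·385347 − 919·(-1153123))/1467521 = 3869257/1467521; β = (6·(-1153123) − 919·(-2740))/1467521 = -4400678/1467521.

α = 2.637, β = -2.999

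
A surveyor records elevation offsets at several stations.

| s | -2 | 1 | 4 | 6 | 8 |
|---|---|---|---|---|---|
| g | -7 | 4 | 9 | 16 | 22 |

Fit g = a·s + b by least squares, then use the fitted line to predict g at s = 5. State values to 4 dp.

The normal equations are: 121·a + 17·b = 326;  17·a + 5·b = 44.
Eliminating b: 5·(row 1) − 17·(row 2) gives 316·a = 5·326 − 17·44 = 882, so a = 441/158.
Then b = (44 − 17·(441/158))/5 = -109/158.
At s = 5: ĝ = (441/158)·(5) + (-109/158)·(1) = 1048/79.

ĝ = 13.2658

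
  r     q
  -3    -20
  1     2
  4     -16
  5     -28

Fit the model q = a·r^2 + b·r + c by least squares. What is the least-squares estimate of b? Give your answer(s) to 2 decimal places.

b = 2.22

Entries of XᵀX: Σr^2·r^2 = 963, Σr^2·r = 163, Σr^2 = 51, Σr·r = 51, Σr = 7, Σ1 = 4.
Moment sums: Σr^2·q = -1134, Σr·q = -142, Σq = -62.
So XᵀX·[a, b, c]ᵀ = Xᵀq: [[963, 163, 51]; [163, 51, 7]; [51, 7, 4]]·[a, b, c]ᵀ = [-1134, -142, -62]ᵀ.
Solving the 3×3 system (Gaussian elimination) gives a = -271/167, b = 1857/835, c = 1084/835.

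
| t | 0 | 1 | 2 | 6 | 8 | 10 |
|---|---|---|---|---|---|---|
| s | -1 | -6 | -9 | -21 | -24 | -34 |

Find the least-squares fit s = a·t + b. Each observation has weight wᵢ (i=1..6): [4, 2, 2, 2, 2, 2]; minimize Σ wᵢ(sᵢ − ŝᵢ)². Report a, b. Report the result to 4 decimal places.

a = -3.0907, b = -1.7932

Entries of XᵀWX: Σwᵢ·t·t = 410, Σwᵢ·t = 54, Σwᵢ·1 = 14.
Right-hand side: Σwᵢ·t·s = -1364, Σwᵢ·s = -192.
So XᵀWX·[a, b]ᵀ = XᵀWs: [[410, 54]; [54, 14]]·[a, b]ᵀ = [-1364, -192]ᵀ.
Δ = 410·14 − 54² = 2824.
a = ((-1364)·14 − 54·(-192))/2824 = -1091/353; b = (410·(-192) − 54·(-1364))/2824 = -633/353.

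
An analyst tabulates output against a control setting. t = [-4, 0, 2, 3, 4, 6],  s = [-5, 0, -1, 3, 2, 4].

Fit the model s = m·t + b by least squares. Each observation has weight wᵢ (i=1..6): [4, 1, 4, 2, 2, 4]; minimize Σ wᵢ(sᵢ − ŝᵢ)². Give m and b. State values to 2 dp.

m = 0.90, b = -1.47

Entries of XᵀWX: Σwᵢ·t·t = 274, Σwᵢ·t = 30, Σwᵢ·1 = 17.
Moment sums: Σwᵢ·t·s = 202, Σwᵢ·s = 2.
So XᵀWX·[m, b]ᵀ = XᵀWs: [[274, 30]; [30, 17]]·[m, b]ᵀ = [202, 2]ᵀ.
det = 274·17 − 30² = 3758.
m = (202·17 − 30·2)/3758 = 1687/1879; b = (274·2 − 30·202)/3758 = -2756/1879.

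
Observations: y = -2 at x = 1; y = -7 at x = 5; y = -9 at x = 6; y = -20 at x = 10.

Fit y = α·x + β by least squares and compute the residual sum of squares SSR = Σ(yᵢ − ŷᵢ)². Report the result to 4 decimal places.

Setting ∂/∂α … = 0 gives: 162·α + 22·β = -291;  22·α + 4·β = -38.
(Σx·x = 162, Σx = 22, Σ1 = 4, Σx·y = -291, Σy = -38.)
Determinant 162·4 − 22² = 164.
α = ((-291)·4 − 22·(-38))/164 = -2; β = (162·(-38) − 22·(-291))/164 = 3/2.
Residuals: -3/2, 3/2, 3/2, -3/2; SSR = 9.

SSR = 9.0000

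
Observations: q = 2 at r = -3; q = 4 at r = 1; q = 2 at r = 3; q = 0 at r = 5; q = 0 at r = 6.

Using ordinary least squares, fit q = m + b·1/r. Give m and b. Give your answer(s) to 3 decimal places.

m = 1.059, b = 1.979

Forming MᵀM = [[5, 41/30]; [41/30, 129/100]] and Mᵀq = [8, 4]ᵀ gives MᵀM·[m, b]ᵀ = Mᵀq.
Determinant 5·(129/100) − (41/30)² = 1031/225.
m = (8·(129/100) − (41/30)·4)/(1031/225) = 1092/1031; b = (5·4 − (41/30)·8)/(1031/225) = 2040/1031.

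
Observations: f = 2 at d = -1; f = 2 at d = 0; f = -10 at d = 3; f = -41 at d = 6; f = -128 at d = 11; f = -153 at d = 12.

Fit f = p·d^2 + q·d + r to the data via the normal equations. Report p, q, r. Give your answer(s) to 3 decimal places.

Forming MᵀM = [[36755, 3301, 311]; [3301, 311, 31]; [311, 31, 6]] and Mᵀf = [-39084, -3522, -328]ᵀ gives MᵀM·[p, q, r]ᵀ = Mᵀf.
Row-reducing yields p = -46999/48444, q = -295001/242220, r = 7021/3670.

p = -0.970, q = -1.218, r = 1.913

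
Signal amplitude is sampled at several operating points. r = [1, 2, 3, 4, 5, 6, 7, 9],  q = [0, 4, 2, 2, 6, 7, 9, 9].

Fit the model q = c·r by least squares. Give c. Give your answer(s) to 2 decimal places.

With design matrix M, MᵀM = [[221]] and Mᵀq = [238]ᵀ.
c = 238/221 = 1.07692.

c = 1.08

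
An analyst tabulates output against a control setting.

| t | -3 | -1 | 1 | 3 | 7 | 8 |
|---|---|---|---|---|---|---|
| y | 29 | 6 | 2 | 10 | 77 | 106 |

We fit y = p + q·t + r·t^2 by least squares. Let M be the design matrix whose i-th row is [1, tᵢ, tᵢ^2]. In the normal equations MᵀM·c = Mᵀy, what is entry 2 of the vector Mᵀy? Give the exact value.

1326

Entry 2 ↔ basis t, so (Mᵀy)_{2} = Σᵢ (t)·yᵢ = (-3)·(29) + (-1)·(6) + (1)·(2) + (3)·(10) + (7)·(77) + (8)·(106) = 1326.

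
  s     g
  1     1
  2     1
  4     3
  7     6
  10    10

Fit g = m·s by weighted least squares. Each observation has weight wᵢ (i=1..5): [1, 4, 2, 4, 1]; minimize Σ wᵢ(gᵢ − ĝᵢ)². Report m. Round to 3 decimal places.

MᵀWM·[m]ᵀ = MᵀWg reads: 345·m = 301.
(Σwᵢ·s·s = 345, Σwᵢ·s·g = 301.)
m = 301/345 = 0.872464.

m = 0.872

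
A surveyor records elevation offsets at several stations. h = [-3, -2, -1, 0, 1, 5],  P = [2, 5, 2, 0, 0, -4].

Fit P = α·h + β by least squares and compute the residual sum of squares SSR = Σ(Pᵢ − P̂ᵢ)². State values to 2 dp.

SSR = 8.73

Normal-equation sums: Σh·h = 40, Σh = 0, Σ1 = 6.
And Σh·P = -38, ΣP = 5.
Normal equations: [[40, 0]; [0, 6]]·[α, β]ᵀ = [-38, 5]ᵀ.
Eliminating β: 6·(row 1) − 0·(row 2) gives 240·α = 6·(-38) − 0·5 = -228, so α = -19/20.
Then β = (5 − 0·(-19/20))/6 = 5/6.
Residuals: -101/60, 34/15, 13/60, -5/6, 7/60, -1/12; SSR = 131/15.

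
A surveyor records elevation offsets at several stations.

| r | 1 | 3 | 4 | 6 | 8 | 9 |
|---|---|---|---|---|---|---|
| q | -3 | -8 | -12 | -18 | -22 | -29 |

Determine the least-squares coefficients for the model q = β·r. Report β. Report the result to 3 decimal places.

AᵀA·[β]ᵀ = Aᵀq reads: 207·β = -620.
(Σr·r = 207, Σr·q = -620.)
Hence β = -620 / 207 ≈ -2.99517.

β = -2.995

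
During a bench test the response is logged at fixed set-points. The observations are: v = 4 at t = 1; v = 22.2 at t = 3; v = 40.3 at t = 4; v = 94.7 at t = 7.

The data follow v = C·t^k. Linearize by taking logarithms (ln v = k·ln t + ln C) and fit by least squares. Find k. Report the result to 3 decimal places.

k = 1.634

With ln vᵢ as the transformed response and ln tᵢ as the regressor:
Σln t = 4.4308, Σ(ln t)² = 6.9153, Σln v = 12.7335, Σln t·ln v = 17.3853.
Normal system: [[6.9153, 4.4308]; [4.4308, 4]]·[k, ln C]ᵀ = [17.3853, 12.7335]ᵀ.
Δ = 6.9153·4 − (4.4308)² = 8.0292; k = (17.3853·4 − 4.4308·12.7335)/8.0292 = 1.63425, ln C = (6.9153·12.7335 − 4.4308·17.3853)/8.0292 = 1.37310.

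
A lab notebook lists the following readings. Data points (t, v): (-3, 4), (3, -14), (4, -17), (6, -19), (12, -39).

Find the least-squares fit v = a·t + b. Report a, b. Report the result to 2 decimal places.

a = -2.82, b = -4.61

Forming XᵀX = [[214, 22]; [22, 5]] and Xᵀv = [-704, -85]ᵀ gives XᵀX·[a, b]ᵀ = Xᵀv.
Determinant 214·5 − 22² = 586.
a = ((-704)·5 − 22·(-85))/586 = -825/293; b = (214·(-85) − 22·(-704))/586 = -1351/293.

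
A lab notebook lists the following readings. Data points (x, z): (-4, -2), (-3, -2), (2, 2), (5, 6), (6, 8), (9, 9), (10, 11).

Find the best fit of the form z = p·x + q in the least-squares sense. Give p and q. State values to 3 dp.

p = 0.950, q = 1.177

Forming AᵀA = [[271, 25]; [25, 7]] and Aᵀz = [287, 32]ᵀ gives AᵀA·[p, q]ᵀ = Aᵀz.
det = 271·7 − 25² = 1272.
p = (287·7 − 25·32)/1272 = 403/424; q = (271·32 − 25·287)/1272 = 499/424.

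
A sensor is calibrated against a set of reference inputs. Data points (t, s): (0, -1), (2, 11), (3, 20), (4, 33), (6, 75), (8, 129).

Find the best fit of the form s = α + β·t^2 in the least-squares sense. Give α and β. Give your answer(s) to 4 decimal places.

α = 1.3227, β = 2.0082

MᵀM·[α, β]ᵀ = Mᵀs reads: 6·α + 129·β = 267;  129·α + 5745·β = 11708.
Determinant 6·5745 − 129² = 17829.
α = (267·5745 − 129·11708)/17829 = 1123/849; β = (6·11708 − 129·267)/17829 = 1705/849.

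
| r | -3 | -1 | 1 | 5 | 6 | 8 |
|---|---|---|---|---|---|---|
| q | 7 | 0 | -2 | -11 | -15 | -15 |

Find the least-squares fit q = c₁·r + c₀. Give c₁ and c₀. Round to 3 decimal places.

With design matrix X, XᵀX = [[136, 16]; [16, 6]] and Xᵀq = [-288, -36]ᵀ.
det = 136·6 − 16² = 560.
c₁ = ((-288)·6 − 16·(-36))/560 = -72/35; c₀ = (136·(-36) − 16·(-288))/560 = -18/35.

c₁ = -2.057, c₀ = -0.514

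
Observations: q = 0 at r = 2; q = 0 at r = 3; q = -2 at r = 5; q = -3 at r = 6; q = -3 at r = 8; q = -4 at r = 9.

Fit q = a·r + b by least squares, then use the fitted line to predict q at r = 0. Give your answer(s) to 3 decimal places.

With design matrix A, AᵀA = [[219, 33]; [33, 6]] and Aᵀq = [-88, -12]ᵀ.
det = 219·6 − 33² = 225.
a = ((-88)·6 − 33·(-12))/225 = -44/75; b = (219·(-12) − 33·(-88))/225 = 92/75.
At r = 0: q̂ = (-44/75)·(0) + (92/75)·(1) = 92/75.

q̂ = 1.227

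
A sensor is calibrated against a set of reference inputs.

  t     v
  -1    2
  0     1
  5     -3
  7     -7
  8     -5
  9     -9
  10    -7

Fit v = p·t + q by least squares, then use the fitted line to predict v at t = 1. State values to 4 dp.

v̂ = 0.0892

From the data, Σt·t = 320, Σt = 38, Σ1 = 7.
And Σt·v = -257, Σv = -28.
MᵀM·[p, q]ᵀ = Mᵀv becomes [[320, 38]; [38, 7]]·[p, q]ᵀ = [-257, -28]ᵀ.
det = 320·7 − 38² = 796.
p = ((-257)·7 − 38·(-28))/796 = -735/796; q = (320·(-28) − 38·(-257))/796 = 403/398.
At t = 1: v̂ = (-735/796)·(1) + (403/398)·(1) = 71/796.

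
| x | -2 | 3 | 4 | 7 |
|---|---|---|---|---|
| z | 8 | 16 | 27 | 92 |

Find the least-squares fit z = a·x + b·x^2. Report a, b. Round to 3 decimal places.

MᵀM·[a, b]ᵀ = Mᵀz reads: 78·a + 426·b = 784;  426·a + 2754·b = 5116.
det = 78·2754 − 426² = 33336.
a = (784·2754 − 426·5116)/33336 = -845/1389; b = (78·5116 − 426·784)/33336 = 2711/1389.

a = -0.608, b = 1.952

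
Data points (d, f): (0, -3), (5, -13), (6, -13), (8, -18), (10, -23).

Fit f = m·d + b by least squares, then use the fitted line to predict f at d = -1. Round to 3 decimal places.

Compute the Gram sums: Σd·d = 225, Σd = 29, Σ1 = 5.
Moment sums: Σd·f = -517, Σf = -70.
So MᵀM·[m, b]ᵀ = Mᵀf: [[225, 29]; [29, 5]]·[m, b]ᵀ = [-517, -70]ᵀ.
Δ = 225·5 − 29² = 284.
m = ((-517)·5 − 29·(-70))/284 = -555/284; b = (225·(-70) − 29·(-517))/284 = -757/284.
At d = -1: f̂ = (-555/284)·(-1) + (-757/284)·(1) = -101/142.

f̂ = -0.711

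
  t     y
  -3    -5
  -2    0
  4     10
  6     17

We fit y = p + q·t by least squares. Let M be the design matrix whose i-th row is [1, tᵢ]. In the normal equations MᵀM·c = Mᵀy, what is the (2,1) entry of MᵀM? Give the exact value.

5

Row 2 ↔ basis t, column 1 ↔ basis 1, so (MᵀM)_{2,1} = Σᵢ t = (-3)·(1) + (-2)·(1) + (4)·(1) + (6)·(1) = 5.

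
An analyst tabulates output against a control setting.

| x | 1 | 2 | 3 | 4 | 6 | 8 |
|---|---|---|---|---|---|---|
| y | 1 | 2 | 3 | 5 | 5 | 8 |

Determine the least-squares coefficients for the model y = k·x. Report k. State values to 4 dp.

k = 0.9846

Entries of MᵀM: Σx·x = 130.
For Mᵀy: Σx·y = 128.
Normal equations: [[130]]·[k]ᵀ = [128]ᵀ.
Hence k = 128 / 130 ≈ 0.984615.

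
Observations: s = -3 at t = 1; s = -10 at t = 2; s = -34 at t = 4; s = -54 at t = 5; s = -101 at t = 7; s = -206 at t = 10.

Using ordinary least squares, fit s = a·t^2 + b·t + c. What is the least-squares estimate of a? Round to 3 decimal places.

Compute the Gram sums: Σt^2·t^2 = 13299, Σt^2·t = 1541, Σt^2 = 195, Σt·t = 195, Σt = 29, Σ1 = 6.
Moment sums: Σt^2·s = -27486, Σt·s = -3196, Σs = -408.
Inverting the 3×3 Gram matrix, [a, b, c]ᵀ = [-1357/672, -9/32, -85/84]ᵀ.

a = -2.019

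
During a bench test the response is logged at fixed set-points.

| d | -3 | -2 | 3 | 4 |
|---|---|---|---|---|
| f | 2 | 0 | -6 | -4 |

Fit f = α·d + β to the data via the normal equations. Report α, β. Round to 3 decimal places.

The normal system AᵀA·[α, β]ᵀ = Aᵀf is [[38, 2]; [2, 4]]·[α, β]ᵀ = [-40, -8]ᵀ.
Eliminating β: 4·(row 1) − 2·(row 2) gives 148·α = 4·(-40) − 2·(-8) = -144, so α = -36/37.
Then β = ((-8) − 2·(-36/37))/4 = -56/37.

α = -0.973, β = -1.514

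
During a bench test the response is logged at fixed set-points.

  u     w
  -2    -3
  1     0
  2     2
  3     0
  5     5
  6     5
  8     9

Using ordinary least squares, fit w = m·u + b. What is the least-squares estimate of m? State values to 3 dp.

Sums needed: Σu·u = 143, Σu = 23, Σ1 = 7.
Moment sums: Σu·w = 137, Σw = 18.
det = 143·7 − 23² = 472.
m = (137·7 − 23·18)/472 = 545/472; b = (143·18 − 23·137)/472 = -577/472.

m = 1.155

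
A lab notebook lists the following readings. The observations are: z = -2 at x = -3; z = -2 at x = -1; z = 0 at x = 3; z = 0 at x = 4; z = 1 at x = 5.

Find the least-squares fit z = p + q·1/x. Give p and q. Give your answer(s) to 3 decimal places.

Entries of MᵀM: Σ1 = 5, Σ1/x = -11/20, Σ1/x·1/x = 4769/3600.
Moment sums: Σz = -3, Σ1/x·z = 43/15.
So MᵀM·[p, q]ᵀ = Mᵀz: [[5, -11/20]; [-11/20, 4769/3600]]·[p, q]ᵀ = [-3, 43/15]ᵀ.
det = 5·(4769/3600) − (-11/20)² = 5689/900.
p = ((-3)·(4769/3600) − (-11/20)·(43/15))/(5689/900) = -8631/22756; q = (5·(43/15) − (-11/20)·(-3))/(5689/900) = 11415/5689.

p = -0.379, q = 2.007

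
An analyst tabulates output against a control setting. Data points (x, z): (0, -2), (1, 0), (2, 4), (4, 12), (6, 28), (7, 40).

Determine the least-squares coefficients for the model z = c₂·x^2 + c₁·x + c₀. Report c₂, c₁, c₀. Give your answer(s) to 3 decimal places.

c₂ = 0.757, c₁ = 0.503, c₀ = -1.379

Forming AᵀA = [[3970, 632, 106]; [632, 106, 20]; [106, 20, 6]] and Aᵀz = [3176, 504, 82]ᵀ gives AᵀA·[c₂, c₁, c₀]ᵀ = Aᵀz.
Row-reducing yields c₂ = 2747/3630, c₁ = 83/165, c₀ = -1669/1210.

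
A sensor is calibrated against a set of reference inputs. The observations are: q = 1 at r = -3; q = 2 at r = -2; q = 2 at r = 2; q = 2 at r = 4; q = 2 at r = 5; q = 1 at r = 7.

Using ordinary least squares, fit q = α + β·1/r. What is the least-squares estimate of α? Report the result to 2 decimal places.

Normal-equation sums: Σ1 = 6, Σ1/r = 109/420, Σ1/r·1/r = 129481/176400.
For Mᵀq: Σq = 10, Σ1/r·q = 149/210.
Normal equations: [[6, 109/420]; [109/420, 129481/176400]]·[α, β]ᵀ = [10, 149/210]ᵀ.
det = 6·(129481/176400) − (109/420)² = 153001/35280.
α = (10·(129481/176400) − (109/420)·(149/210))/(153001/35280) = 1262328/765005; β = (6·(149/210) − (109/420)·10)/(153001/35280) = 58632/153001.

α = 1.65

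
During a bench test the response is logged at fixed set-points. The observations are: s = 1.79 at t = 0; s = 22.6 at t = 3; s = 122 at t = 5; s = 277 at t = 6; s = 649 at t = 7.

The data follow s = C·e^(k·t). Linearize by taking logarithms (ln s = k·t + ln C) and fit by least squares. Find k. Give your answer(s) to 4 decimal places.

k = 0.8413

Linearized form: ln s = k·t + ln C. From the 5 transformed points,
Σt = 21.0000, Σ(t)² = 119.0000, Σln s = 20.6036, Σt·ln s = 112.4461.
Equations: 119.0000·k + 21.0000·ln C = 112.4461;  21.0000·k + 5·ln C = 20.6036.
Slope k = (n·Σt·ln s − Σt·Σln s)/(n·Σ(t)² − (Σt)²) = (5·112.4461 − 21.0000·20.6036)/154.0000 = 0.84126; ln C = (Σln s − k·Σt)/n = 0.58743.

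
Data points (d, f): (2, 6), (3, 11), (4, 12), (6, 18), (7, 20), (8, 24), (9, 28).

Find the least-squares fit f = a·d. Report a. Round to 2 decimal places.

AᵀA·[a]ᵀ = Aᵀf reads: 259·a = 785.
(Σd·d = 259, Σd·f = 785.)
Hence a = 785 / 259 ≈ 3.03089.

a = 3.03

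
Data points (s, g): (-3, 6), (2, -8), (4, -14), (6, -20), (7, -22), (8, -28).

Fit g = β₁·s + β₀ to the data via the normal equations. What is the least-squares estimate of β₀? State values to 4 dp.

Entries of AᵀA: Σs·s = 178, Σs = 24, Σ1 = 6.
And Σs·g = -588, Σg = -86.
det = 178·6 − 24² = 492.
β₁ = ((-588)·6 − 24·(-86))/492 = -122/41; β₀ = (178·(-86) − 24·(-588))/492 = -299/123.

β₀ = -2.4309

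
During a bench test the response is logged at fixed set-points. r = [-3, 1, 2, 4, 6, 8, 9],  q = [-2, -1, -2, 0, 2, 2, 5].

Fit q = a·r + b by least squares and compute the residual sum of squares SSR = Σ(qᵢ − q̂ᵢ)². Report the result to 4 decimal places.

SSR = 7.6096

With design matrix M, MᵀM = [[211, 27]; [27, 7]] and Mᵀq = [74, 4]ᵀ.
Determinant 211·7 − 27² = 748.
a = (74·7 − 27·4)/748 = 205/374; b = (211·4 − 27·74)/748 = -577/374.
Residuals: 222/187, -1/187, -581/374, -243/374, 95/374, -315/374, 301/187; SSR = 1423/187.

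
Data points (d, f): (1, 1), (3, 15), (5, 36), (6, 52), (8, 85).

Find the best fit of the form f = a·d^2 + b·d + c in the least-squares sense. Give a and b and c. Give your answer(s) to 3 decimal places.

Entries of AᵀA: Σd^2·d^2 = 6099, Σd^2·d = 881, Σd^2 = 135, Σd·d = 135, Σd = 23, Σ1 = 5.
Right-hand side: Σd^2·f = 8348, Σd·f = 1218, Σf = 189.
Solving the 3×3 system (Gaussian elimination) gives a = 10295/10142, b = 29411/10142, c = -14944/5071.

a = 1.015, b = 2.900, c = -2.947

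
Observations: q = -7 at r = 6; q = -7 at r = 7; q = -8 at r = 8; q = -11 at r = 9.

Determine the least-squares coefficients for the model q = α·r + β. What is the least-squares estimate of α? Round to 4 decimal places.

α = -1.3000

From the data, Σr·r = 230, Σr = 30, Σ1 = 4.
For Xᵀq: Σr·q = -254, Σq = -33.
So XᵀX·[α, β]ᵀ = Xᵀq: [[230, 30]; [30, 4]]·[α, β]ᵀ = [-254, -33]ᵀ.
Δ = 230·4 − 30² = 20.
α = ((-254)·4 − 30·(-33))/20 = -13/10; β = (230·(-33) − 30·(-254))/20 = 3/2.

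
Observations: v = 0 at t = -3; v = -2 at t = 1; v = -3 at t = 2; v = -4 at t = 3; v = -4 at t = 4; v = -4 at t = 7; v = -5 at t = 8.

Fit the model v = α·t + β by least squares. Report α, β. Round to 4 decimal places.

Forming MᵀM = [[152, 22]; [22, 7]] and Mᵀv = [-104, -22]ᵀ gives MᵀM·[α, β]ᵀ = Mᵀv.
Determinant 152·7 − 22² = 580.
α = ((-104)·7 − 22·(-22))/580 = -61/145; β = (152·(-22) − 22·(-104))/580 = -264/145.

α = -0.4207, β = -1.8207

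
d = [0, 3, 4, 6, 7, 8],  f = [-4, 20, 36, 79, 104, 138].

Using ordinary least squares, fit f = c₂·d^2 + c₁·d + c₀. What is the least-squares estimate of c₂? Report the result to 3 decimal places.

Forming XᵀX = [[8130, 1162, 174]; [1162, 174, 28]; [174, 28, 6]] and Xᵀf = [17528, 2510, 373]ᵀ gives XᵀX·[c₂, c₁, c₀]ᵀ = Xᵀf.
Row-reducing yields c₂ = 6463/3342, c₁ = 11887/5570, c₀ = -32374/8355.

c₂ = 1.934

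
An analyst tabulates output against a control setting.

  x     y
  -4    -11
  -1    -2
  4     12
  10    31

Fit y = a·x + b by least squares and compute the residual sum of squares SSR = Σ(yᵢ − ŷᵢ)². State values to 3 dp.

The normal equations are: 133·a + 9·b = 404;  9·a + 4·b = 30.
det = 133·4 − 9² = 451.
a = (404·4 − 9·30)/451 = 1346/451; b = (133·30 − 9·404)/451 = 354/451.
Residuals: 69/451, 90/451, -326/451, 167/451; SSR = 326/451.

SSR = 0.723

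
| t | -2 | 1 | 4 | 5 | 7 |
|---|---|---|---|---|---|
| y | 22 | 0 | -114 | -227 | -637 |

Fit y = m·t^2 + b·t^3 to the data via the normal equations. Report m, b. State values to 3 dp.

The normal equations are: 3299·m + 20925·b = -38624;  20925·m + 137435·b = -254338.
Eliminating b: 137435·(row 1) − 20925·(row 2) gives 15542440·m = 137435·(-38624) − 20925·(-254338) = 13733210, so m = 1373321/1554244.
Then b = ((-254338) − 20925·(1373321/1554244))/137435 = -15426931/7771220.

m = 0.884, b = -1.985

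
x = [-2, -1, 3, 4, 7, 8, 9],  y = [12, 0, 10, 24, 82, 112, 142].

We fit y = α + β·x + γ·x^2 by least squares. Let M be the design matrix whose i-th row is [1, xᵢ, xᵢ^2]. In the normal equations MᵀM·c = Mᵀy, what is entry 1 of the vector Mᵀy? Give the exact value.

382

Entry 1 ↔ basis 1, so (Mᵀy)_{1} = Σᵢ yᵢ = (1)·(12) + (1)·(0) + (1)·(10) + (1)·(24) + (1)·(82) + (1)·(112) + (1)·(142) = 382.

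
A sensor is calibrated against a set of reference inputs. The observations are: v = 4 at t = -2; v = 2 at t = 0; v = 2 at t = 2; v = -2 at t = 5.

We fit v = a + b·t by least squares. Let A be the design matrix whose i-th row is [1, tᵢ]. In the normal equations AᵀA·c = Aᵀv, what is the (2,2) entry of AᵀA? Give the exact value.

Row 2 ↔ basis t, column 2 ↔ basis t, so (AᵀA)_{2,2} = Σᵢ (t)·(t) = (-2)·(-2) + (0)·(0) + (2)·(2) + (5)·(5) = 33.

33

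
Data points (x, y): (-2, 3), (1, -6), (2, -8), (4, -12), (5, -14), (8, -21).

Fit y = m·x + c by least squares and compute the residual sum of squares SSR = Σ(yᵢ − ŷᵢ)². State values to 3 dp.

Compute the Gram sums: Σx·x = 114, Σx = 18, Σ1 = 6.
Right-hand side: Σx·y = -314, Σy = -58.
AᵀA·[m, c]ᵀ = Aᵀy becomes [[114, 18]; [18, 6]]·[m, c]ᵀ = [-314, -58]ᵀ.
Determinant 114·6 − 18² = 360.
m = ((-314)·6 − 18·(-58))/360 = -7/3; c = (114·(-58) − 18·(-314))/360 = -8/3.
Residuals: 1, -1, -2/3, 0, 1/3, 1/3; SSR = 8/3.

SSR = 2.667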